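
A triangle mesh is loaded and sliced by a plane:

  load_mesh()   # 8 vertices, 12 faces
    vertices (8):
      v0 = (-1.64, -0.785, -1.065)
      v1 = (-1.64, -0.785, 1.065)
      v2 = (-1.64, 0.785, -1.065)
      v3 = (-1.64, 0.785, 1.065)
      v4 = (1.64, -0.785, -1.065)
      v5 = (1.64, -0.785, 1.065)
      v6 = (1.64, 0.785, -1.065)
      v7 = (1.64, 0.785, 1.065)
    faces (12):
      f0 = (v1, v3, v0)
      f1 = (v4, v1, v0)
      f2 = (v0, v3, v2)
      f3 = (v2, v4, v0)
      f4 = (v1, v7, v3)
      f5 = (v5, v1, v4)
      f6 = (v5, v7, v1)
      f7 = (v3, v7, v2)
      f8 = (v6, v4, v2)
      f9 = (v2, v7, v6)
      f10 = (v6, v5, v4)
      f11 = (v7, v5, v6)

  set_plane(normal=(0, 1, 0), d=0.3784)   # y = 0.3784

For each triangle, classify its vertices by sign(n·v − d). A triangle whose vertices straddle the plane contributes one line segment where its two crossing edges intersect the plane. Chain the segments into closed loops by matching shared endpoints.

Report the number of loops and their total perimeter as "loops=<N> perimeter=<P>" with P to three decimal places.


loops=1 perimeter=10.820

Straddling triangles (8 of 12):
  (v1,v3,v0) [-+-] → (-1.64, 0.3784, 1.065)–(-1.64, 0.3784, 0.513371)  len=0.5516
  (v0,v3,v2) [-++] → (-1.64, 0.3784, 0.513371)–(-1.64, 0.3784, -1.065)  len=1.5784
  (v2,v4,v0) [+--] → (-0.790543, 0.3784, -1.065)–(-1.64, 0.3784, -1.065)  len=0.8495
  (v1,v7,v3) [-++] → (0.790543, 0.3784, 1.065)–(-1.64, 0.3784, 1.065)  len=2.4305
  (v5,v7,v1) [-+-] → (1.64, 0.3784, 1.065)–(0.790543, 0.3784, 1.065)  len=0.8495
  (v6,v4,v2) [+-+] → (1.64, 0.3784, -1.065)–(-0.790543, 0.3784, -1.065)  len=2.4305
  (v6,v5,v4) [+--] → (1.64, 0.3784, -0.513371)–(1.64, 0.3784, -1.065)  len=0.5516
  (v7,v5,v6) [+-+] → (1.64, 0.3784, 1.065)–(1.64, 0.3784, -0.513371)  len=1.5784

Chained into 1 loop(s):
  loop 1: 8 segments, perimeter = 10.8200
Total perimeter = 10.820


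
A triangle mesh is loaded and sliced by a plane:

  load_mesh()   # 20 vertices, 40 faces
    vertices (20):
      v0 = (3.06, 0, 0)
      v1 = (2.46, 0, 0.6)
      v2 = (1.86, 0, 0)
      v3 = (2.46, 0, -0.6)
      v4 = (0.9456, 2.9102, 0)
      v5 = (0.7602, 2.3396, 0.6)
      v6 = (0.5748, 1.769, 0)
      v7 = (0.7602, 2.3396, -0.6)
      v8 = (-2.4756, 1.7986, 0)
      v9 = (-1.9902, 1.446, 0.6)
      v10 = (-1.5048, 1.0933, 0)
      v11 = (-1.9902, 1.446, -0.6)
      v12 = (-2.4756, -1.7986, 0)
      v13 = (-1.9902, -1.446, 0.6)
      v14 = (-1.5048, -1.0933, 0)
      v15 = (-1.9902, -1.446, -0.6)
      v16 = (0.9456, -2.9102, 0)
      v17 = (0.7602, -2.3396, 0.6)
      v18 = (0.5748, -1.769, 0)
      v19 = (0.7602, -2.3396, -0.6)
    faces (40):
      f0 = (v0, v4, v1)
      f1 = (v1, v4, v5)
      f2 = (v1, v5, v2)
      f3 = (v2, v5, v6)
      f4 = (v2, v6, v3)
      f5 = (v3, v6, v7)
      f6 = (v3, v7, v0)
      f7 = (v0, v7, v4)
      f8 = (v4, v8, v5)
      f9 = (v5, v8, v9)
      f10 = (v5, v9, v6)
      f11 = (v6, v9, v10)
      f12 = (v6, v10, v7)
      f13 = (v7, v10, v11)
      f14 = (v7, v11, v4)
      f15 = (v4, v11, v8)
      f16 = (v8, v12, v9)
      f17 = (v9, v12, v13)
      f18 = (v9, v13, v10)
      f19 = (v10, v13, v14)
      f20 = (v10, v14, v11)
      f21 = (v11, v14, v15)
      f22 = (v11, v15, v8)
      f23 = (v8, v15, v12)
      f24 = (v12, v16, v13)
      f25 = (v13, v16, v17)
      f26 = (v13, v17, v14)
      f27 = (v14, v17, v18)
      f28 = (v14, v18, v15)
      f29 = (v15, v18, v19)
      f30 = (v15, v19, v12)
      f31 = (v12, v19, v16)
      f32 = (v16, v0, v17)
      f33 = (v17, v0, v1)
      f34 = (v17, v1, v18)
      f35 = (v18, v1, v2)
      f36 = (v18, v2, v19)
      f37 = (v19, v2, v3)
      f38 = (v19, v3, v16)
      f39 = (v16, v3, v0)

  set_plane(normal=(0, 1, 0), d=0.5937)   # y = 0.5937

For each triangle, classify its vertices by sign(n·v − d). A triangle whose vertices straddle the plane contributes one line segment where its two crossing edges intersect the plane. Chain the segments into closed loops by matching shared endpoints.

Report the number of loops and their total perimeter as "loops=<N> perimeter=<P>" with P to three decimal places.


loops=2 perimeter=6.481

Straddling triangles (16 of 40):
  (v0,v4,v1) [-+-] → (2.62865, 0.5937, 0)–(2.15105, 0.5937, 0.477596)  len=0.6754
  (v1,v4,v5) [-++] → (2.15105, 0.5937, 0.477596)–(2.02866, 0.5937, 0.6)  len=0.1731
  (v1,v5,v2) [-+-] → (2.02866, 0.5937, 0.6)–(1.58091, 0.5937, 0.152257)  len=0.6332
  (v2,v5,v6) [-++] → (1.58091, 0.5937, 0.152257)–(1.42867, 0.5937, 0)  len=0.2153
  (v2,v6,v3) [-+-] → (1.42867, 0.5937, 0)–(1.8273, 0.5937, -0.398632)  len=0.5638
  (v3,v6,v7) [-++] → (1.8273, 0.5937, -0.398632)–(2.02866, 0.5937, -0.6)  len=0.2848
  (v3,v7,v0) [-+-] → (2.02866, 0.5937, -0.6)–(2.4764, 0.5937, -0.152257)  len=0.6332
  (v0,v7,v4) [-++] → (2.4764, 0.5937, -0.152257)–(2.62865, 0.5937, 0)  len=0.2153
  (v8,v12,v9) [+-+] → (-2.4756, 0.5937, 0)–(-2.11771, 0.5937, 0.44239)  len=0.5690
  (v9,v12,v13) [+--] → (-2.11771, 0.5937, 0.44239)–(-1.9902, 0.5937, 0.6)  len=0.2027
  (v9,v13,v10) [+-+] → (-1.9902, 0.5937, 0.6)–(-1.6003, 0.5937, 0.118048)  len=0.6199
  (v10,v13,v14) [+--] → (-1.6003, 0.5937, 0.118048)–(-1.5048, 0.5937, 0)  len=0.1518
  (v10,v14,v11) [+-+] → (-1.5048, 0.5937, 0)–(-1.82728, 0.5937, -0.398614)  len=0.5127
  (v11,v14,v15) [+--] → (-1.82728, 0.5937, -0.398614)–(-1.9902, 0.5937, -0.6)  len=0.2590
  (v11,v15,v8) [+-+] → (-1.9902, 0.5937, -0.6)–(-2.29534, 0.5937, -0.222813)  len=0.4852
  (v8,v15,v12) [+--] → (-2.29534, 0.5937, -0.222813)–(-2.4756, 0.5937, 0)  len=0.2866

Chained into 2 loop(s):
  loop 1: 8 segments, perimeter = 3.3941
  loop 2: 8 segments, perimeter = 3.0870
Total perimeter = 6.481


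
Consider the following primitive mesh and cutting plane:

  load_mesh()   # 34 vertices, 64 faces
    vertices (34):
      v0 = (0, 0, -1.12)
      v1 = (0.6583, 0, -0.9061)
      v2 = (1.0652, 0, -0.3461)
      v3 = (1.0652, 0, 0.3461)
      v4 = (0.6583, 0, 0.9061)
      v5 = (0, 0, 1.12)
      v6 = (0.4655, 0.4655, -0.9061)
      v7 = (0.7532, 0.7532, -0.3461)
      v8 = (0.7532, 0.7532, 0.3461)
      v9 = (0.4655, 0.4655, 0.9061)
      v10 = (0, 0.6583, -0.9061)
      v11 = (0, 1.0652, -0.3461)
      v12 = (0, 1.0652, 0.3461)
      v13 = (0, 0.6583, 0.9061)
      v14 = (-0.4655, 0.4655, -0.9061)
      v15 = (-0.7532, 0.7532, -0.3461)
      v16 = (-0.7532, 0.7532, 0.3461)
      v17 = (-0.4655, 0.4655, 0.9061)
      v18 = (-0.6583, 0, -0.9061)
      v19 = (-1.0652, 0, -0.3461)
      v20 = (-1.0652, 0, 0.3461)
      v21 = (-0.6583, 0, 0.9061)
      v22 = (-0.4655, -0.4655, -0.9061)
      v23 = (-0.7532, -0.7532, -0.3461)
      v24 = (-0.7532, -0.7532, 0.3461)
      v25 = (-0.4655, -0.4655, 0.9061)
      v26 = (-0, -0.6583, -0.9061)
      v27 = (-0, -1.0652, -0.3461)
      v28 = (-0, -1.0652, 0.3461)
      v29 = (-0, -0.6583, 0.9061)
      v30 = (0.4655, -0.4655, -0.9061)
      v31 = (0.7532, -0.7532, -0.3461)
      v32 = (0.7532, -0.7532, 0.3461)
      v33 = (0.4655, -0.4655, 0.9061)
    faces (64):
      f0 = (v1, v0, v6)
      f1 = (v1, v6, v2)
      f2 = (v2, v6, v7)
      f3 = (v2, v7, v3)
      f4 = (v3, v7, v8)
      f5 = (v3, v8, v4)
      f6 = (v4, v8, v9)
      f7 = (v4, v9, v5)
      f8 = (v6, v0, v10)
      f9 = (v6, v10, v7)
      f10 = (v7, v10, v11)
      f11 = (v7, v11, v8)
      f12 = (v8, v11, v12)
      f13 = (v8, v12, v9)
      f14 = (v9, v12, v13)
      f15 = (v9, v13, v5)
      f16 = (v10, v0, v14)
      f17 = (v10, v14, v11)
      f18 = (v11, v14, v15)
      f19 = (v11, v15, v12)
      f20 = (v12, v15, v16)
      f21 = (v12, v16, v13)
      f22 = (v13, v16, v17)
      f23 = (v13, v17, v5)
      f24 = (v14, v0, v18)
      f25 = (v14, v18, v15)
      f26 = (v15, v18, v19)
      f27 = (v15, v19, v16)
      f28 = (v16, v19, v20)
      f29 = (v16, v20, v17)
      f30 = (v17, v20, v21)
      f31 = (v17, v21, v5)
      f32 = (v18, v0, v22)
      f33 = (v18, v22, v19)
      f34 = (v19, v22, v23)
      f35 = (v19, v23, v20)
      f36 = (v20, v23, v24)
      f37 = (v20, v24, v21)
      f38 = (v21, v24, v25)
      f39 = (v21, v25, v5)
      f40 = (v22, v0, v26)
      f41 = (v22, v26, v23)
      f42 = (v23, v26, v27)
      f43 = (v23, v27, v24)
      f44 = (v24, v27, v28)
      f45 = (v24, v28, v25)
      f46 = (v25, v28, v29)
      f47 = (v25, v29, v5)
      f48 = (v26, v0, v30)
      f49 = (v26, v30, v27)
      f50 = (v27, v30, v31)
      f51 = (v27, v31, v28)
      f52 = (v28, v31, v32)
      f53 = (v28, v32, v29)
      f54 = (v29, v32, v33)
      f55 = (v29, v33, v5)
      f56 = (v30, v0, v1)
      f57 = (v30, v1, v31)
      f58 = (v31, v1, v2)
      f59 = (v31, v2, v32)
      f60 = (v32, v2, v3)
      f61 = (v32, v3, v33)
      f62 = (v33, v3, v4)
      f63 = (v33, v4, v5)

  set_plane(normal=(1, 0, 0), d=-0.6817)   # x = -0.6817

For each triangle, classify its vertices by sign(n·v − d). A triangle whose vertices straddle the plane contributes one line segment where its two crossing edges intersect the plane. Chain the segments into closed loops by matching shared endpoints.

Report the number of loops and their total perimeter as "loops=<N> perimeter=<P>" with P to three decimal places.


loops=1 perimeter=5.211

Straddling triangles (18 of 64):
  (v11,v14,v15) [++-] → (-0.6817, 0.6817, -0.485273)–(-0.6817, 0.782818, -0.3461)  len=0.1720
  (v11,v15,v12) [+-+] → (-0.6817, 0.782818, -0.3461)–(-0.6817, 0.782818, -0.280391)  len=0.0657
  (v12,v15,v16) [+--] → (-0.6817, 0.782818, -0.280391)–(-0.6817, 0.782818, 0.3461)  len=0.6265
  (v12,v16,v13) [+-+] → (-0.6817, 0.782818, 0.3461)–(-0.6817, 0.744191, 0.39926)  len=0.0657
  (v13,v16,v17) [+-+] → (-0.6817, 0.744191, 0.39926)–(-0.6817, 0.6817, 0.485273)  len=0.1063
  (v14,v18,v15) [++-] → (-0.6817, 0.185721, -0.768018)–(-0.6817, 0.6817, -0.485273)  len=0.5709
  (v15,v18,v19) [-+-] → (-0.6817, 0.185721, -0.768018)–(-0.6817, 0, -0.873896)  len=0.2138
  (v16,v20,v17) [--+] → (-0.6817, 0.297681, 0.704212)–(-0.6817, 0.6817, 0.485273)  len=0.4420
  (v17,v20,v21) [+-+] → (-0.6817, 0.297681, 0.704212)–(-0.6817, 0, 0.873896)  len=0.3426
  (v18,v22,v19) [++-] → (-0.6817, -0.297681, -0.704212)–(-0.6817, 0, -0.873896)  len=0.3426
  (v19,v22,v23) [-+-] → (-0.6817, -0.297681, -0.704212)–(-0.6817, -0.6817, -0.485273)  len=0.4420
  (v20,v24,v21) [--+] → (-0.6817, -0.185721, 0.768018)–(-0.6817, 0, 0.873896)  len=0.2138
  (v21,v24,v25) [+-+] → (-0.6817, -0.185721, 0.768018)–(-0.6817, -0.6817, 0.485273)  len=0.5709
  (v22,v26,v23) [++-] → (-0.6817, -0.744191, -0.39926)–(-0.6817, -0.6817, -0.485273)  len=0.1063
  (v23,v26,v27) [-++] → (-0.6817, -0.744191, -0.39926)–(-0.6817, -0.782818, -0.3461)  len=0.0657
  (v23,v27,v24) [-+-] → (-0.6817, -0.782818, -0.3461)–(-0.6817, -0.782818, 0.280391)  len=0.6265
  (v24,v27,v28) [-++] → (-0.6817, -0.782818, 0.280391)–(-0.6817, -0.782818, 0.3461)  len=0.0657
  (v24,v28,v25) [-++] → (-0.6817, -0.782818, 0.3461)–(-0.6817, -0.6817, 0.485273)  len=0.1720

Chained into 1 loop(s):
  loop 1: 18 segments, perimeter = 5.2113
Total perimeter = 5.211


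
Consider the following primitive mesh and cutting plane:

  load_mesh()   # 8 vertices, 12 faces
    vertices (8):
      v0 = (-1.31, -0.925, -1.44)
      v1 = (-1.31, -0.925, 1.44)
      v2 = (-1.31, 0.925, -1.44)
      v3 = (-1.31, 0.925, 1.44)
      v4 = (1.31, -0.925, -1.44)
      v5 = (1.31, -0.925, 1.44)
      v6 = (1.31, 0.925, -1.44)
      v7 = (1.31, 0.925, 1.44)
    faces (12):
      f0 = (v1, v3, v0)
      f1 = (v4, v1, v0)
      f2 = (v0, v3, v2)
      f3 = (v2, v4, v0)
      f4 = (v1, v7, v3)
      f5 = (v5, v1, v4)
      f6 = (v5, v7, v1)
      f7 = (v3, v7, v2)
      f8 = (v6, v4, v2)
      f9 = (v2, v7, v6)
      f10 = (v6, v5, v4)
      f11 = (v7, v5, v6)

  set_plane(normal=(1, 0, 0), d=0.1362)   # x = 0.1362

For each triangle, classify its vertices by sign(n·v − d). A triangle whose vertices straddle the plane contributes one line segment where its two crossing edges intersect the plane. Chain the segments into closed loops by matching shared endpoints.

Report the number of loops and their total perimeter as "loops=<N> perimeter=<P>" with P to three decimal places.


Straddling triangles (8 of 12):
  (v4,v1,v0) [+--] → (0.1362, -0.925, -0.149716)–(0.1362, -0.925, -1.44)  len=1.2903
  (v2,v4,v0) [-+-] → (0.1362, -0.0961718, -1.44)–(0.1362, -0.925, -1.44)  len=0.8288
  (v1,v7,v3) [-+-] → (0.1362, 0.0961718, 1.44)–(0.1362, 0.925, 1.44)  len=0.8288
  (v5,v1,v4) [+-+] → (0.1362, -0.925, 1.44)–(0.1362, -0.925, -0.149716)  len=1.5897
  (v5,v7,v1) [++-] → (0.1362, 0.0961718, 1.44)–(0.1362, -0.925, 1.44)  len=1.0212
  (v3,v7,v2) [-+-] → (0.1362, 0.925, 1.44)–(0.1362, 0.925, 0.149716)  len=1.2903
  (v6,v4,v2) [++-] → (0.1362, -0.0961718, -1.44)–(0.1362, 0.925, -1.44)  len=1.0212
  (v2,v7,v6) [-++] → (0.1362, 0.925, 0.149716)–(0.1362, 0.925, -1.44)  len=1.5897

Chained into 1 loop(s):
  loop 1: 8 segments, perimeter = 9.4600
Total perimeter = 9.460

loops=1 perimeter=9.460


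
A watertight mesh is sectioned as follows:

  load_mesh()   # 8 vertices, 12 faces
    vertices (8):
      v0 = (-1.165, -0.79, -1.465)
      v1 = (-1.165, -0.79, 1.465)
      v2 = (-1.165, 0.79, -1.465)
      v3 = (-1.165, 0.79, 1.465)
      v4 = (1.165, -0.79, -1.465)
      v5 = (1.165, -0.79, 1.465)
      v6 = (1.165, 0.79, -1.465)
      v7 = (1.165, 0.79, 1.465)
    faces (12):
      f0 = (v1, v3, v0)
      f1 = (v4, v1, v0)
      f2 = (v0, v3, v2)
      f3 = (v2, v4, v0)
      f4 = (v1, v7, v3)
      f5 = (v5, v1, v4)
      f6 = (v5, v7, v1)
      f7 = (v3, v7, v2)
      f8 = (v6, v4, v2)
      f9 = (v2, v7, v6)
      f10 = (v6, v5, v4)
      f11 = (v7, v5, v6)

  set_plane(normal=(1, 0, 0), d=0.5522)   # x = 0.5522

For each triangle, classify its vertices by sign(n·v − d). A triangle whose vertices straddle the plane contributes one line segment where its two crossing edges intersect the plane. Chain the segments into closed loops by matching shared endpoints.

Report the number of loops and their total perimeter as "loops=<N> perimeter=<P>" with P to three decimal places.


Straddling triangles (8 of 12):
  (v4,v1,v0) [+--] → (0.5522, -0.79, -0.694397)–(0.5522, -0.79, -1.465)  len=0.7706
  (v2,v4,v0) [-+-] → (0.5522, -0.374453, -1.465)–(0.5522, -0.79, -1.465)  len=0.4155
  (v1,v7,v3) [-+-] → (0.5522, 0.374453, 1.465)–(0.5522, 0.79, 1.465)  len=0.4155
  (v5,v1,v4) [+-+] → (0.5522, -0.79, 1.465)–(0.5522, -0.79, -0.694397)  len=2.1594
  (v5,v7,v1) [++-] → (0.5522, 0.374453, 1.465)–(0.5522, -0.79, 1.465)  len=1.1645
  (v3,v7,v2) [-+-] → (0.5522, 0.79, 1.465)–(0.5522, 0.79, 0.694397)  len=0.7706
  (v6,v4,v2) [++-] → (0.5522, -0.374453, -1.465)–(0.5522, 0.79, -1.465)  len=1.1645
  (v2,v7,v6) [-++] → (0.5522, 0.79, 0.694397)–(0.5522, 0.79, -1.465)  len=2.1594

Chained into 1 loop(s):
  loop 1: 8 segments, perimeter = 9.0200
Total perimeter = 9.020

loops=1 perimeter=9.020


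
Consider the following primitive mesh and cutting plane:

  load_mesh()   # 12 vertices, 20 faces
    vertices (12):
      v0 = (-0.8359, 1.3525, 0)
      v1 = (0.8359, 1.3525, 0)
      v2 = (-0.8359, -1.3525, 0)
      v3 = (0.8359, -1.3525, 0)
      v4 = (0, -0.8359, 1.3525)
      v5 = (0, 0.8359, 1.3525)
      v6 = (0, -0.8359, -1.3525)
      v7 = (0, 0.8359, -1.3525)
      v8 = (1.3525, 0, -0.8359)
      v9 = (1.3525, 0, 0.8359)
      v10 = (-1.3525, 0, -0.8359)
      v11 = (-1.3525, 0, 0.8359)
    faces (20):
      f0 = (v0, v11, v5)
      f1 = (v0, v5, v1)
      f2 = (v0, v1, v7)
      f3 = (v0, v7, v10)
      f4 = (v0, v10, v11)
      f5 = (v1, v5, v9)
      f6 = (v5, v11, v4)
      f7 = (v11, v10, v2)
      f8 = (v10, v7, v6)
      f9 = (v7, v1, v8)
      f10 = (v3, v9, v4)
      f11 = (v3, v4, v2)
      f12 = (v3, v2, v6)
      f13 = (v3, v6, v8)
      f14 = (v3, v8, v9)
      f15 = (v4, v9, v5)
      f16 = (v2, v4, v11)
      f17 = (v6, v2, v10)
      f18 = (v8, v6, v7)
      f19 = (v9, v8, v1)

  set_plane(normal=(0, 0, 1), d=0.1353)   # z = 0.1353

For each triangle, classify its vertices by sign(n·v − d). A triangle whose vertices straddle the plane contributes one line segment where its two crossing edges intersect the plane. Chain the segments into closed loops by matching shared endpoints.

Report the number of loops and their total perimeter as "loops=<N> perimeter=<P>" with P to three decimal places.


Straddling triangles (10 of 20):
  (v0,v11,v5) [-++] → (-0.919518, 1.13358, 0.1353)–(-0.752279, 1.30082, 0.1353)  len=0.2365
  (v0,v5,v1) [-+-] → (-0.752279, 1.30082, 0.1353)–(0.752279, 1.30082, 0.1353)  len=1.5046
  (v0,v10,v11) [--+] → (-1.3525, 0, 0.1353)–(-0.919518, 1.13358, 0.1353)  len=1.2135
  (v1,v5,v9) [-++] → (0.752279, 1.30082, 0.1353)–(0.919518, 1.13358, 0.1353)  len=0.2365
  (v11,v10,v2) [+--] → (-1.3525, 0, 0.1353)–(-0.919518, -1.13358, 0.1353)  len=1.2135
  (v3,v9,v4) [-++] → (0.919518, -1.13358, 0.1353)–(0.752279, -1.30082, 0.1353)  len=0.2365
  (v3,v4,v2) [-+-] → (0.752279, -1.30082, 0.1353)–(-0.752279, -1.30082, 0.1353)  len=1.5046
  (v3,v8,v9) [--+] → (1.3525, 0, 0.1353)–(0.919518, -1.13358, 0.1353)  len=1.2135
  (v2,v4,v11) [-++] → (-0.752279, -1.30082, 0.1353)–(-0.919518, -1.13358, 0.1353)  len=0.2365
  (v9,v8,v1) [+--] → (1.3525, 0, 0.1353)–(0.919518, 1.13358, 0.1353)  len=1.2135

Chained into 1 loop(s):
  loop 1: 10 segments, perimeter = 8.8090
Total perimeter = 8.809

loops=1 perimeter=8.809


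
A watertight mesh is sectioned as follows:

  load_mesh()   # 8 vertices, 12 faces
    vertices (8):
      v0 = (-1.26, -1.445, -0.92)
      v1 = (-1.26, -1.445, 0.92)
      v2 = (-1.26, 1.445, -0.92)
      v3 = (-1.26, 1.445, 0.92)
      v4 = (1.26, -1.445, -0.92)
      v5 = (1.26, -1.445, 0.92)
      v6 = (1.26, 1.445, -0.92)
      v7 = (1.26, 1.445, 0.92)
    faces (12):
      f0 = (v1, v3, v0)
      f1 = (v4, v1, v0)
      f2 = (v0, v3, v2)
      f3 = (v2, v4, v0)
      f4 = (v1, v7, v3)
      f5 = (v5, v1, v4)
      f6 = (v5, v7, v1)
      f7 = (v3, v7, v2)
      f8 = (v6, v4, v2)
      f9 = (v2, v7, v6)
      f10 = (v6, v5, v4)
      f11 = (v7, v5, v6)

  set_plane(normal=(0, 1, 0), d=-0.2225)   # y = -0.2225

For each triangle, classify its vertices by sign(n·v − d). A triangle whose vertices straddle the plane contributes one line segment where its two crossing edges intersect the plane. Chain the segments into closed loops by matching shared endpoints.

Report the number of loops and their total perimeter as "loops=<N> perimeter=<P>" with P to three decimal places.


Straddling triangles (8 of 12):
  (v1,v3,v0) [-+-] → (-1.26, -0.2225, 0.92)–(-1.26, -0.2225, -0.141661)  len=1.0617
  (v0,v3,v2) [-++] → (-1.26, -0.2225, -0.141661)–(-1.26, -0.2225, -0.92)  len=0.7783
  (v2,v4,v0) [+--] → (0.194014, -0.2225, -0.92)–(-1.26, -0.2225, -0.92)  len=1.4540
  (v1,v7,v3) [-++] → (-0.194014, -0.2225, 0.92)–(-1.26, -0.2225, 0.92)  len=1.0660
  (v5,v7,v1) [-+-] → (1.26, -0.2225, 0.92)–(-0.194014, -0.2225, 0.92)  len=1.4540
  (v6,v4,v2) [+-+] → (1.26, -0.2225, -0.92)–(0.194014, -0.2225, -0.92)  len=1.0660
  (v6,v5,v4) [+--] → (1.26, -0.2225, 0.141661)–(1.26, -0.2225, -0.92)  len=1.0617
  (v7,v5,v6) [+-+] → (1.26, -0.2225, 0.92)–(1.26, -0.2225, 0.141661)  len=0.7783

Chained into 1 loop(s):
  loop 1: 8 segments, perimeter = 8.7200
Total perimeter = 8.720

loops=1 perimeter=8.720


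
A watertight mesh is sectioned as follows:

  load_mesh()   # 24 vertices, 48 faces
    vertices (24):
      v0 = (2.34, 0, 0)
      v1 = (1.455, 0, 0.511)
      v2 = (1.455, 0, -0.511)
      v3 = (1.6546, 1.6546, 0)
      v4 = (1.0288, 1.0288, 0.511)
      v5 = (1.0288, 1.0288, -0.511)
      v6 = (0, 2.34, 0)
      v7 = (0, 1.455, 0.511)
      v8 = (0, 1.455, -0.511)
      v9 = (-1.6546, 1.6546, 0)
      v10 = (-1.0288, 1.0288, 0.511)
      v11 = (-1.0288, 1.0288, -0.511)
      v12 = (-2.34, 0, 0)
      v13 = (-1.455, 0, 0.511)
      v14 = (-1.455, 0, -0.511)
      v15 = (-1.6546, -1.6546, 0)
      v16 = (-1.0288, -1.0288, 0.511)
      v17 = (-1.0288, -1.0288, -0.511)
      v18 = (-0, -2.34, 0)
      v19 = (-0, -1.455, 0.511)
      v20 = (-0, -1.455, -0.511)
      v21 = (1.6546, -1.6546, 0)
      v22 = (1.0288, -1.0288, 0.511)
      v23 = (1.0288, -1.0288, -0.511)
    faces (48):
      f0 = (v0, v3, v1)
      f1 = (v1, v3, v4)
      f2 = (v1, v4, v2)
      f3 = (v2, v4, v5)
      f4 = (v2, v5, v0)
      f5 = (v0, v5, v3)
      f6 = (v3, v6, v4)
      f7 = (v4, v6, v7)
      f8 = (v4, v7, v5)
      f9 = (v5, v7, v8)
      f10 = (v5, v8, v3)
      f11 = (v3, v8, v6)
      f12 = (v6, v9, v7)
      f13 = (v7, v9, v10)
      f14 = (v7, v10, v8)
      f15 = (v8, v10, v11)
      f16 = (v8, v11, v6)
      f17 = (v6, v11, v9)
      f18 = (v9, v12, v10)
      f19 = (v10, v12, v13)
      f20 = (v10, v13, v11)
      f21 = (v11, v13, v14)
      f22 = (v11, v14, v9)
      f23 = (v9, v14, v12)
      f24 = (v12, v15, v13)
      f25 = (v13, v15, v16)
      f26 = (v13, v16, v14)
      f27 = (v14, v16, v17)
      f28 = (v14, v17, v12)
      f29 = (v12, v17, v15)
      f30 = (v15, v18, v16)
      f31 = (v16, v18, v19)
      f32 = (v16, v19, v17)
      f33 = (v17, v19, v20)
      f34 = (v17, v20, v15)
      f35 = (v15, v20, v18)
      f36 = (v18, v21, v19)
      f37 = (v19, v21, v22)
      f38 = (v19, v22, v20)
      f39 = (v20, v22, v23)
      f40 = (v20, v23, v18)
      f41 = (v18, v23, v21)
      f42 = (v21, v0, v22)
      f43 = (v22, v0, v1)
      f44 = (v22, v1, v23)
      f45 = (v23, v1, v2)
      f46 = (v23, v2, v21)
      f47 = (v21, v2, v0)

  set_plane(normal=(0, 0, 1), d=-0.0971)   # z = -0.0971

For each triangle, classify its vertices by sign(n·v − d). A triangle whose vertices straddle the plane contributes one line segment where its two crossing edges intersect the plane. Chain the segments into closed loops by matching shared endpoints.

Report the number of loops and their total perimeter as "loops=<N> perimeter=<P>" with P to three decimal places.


Straddling triangles (32 of 48):
  (v1,v4,v2) [++-] → (1.28239, 0.416654, -0.0971)–(1.455, 0, -0.0971)  len=0.4510
  (v2,v4,v5) [-+-] → (1.28239, 0.416654, -0.0971)–(1.0288, 1.0288, -0.0971)  len=0.6626
  (v2,v5,v0) [--+] → (2.09085, 0.195492, -0.0971)–(2.17183, 0, -0.0971)  len=0.2116
  (v0,v5,v3) [+-+] → (2.09085, 0.195492, -0.0971)–(1.53569, 1.53569, -0.0971)  len=1.4506
  (v4,v7,v5) [++-] → (0.612146, 1.20141, -0.0971)–(1.0288, 1.0288, -0.0971)  len=0.4510
  (v5,v7,v8) [-+-] → (0.612146, 1.20141, -0.0971)–(0, 1.455, -0.0971)  len=0.6626
  (v5,v8,v3) [--+] → (1.34019, 1.61667, -0.0971)–(1.53569, 1.53569, -0.0971)  len=0.2116
  (v3,v8,v6) [+-+] → (1.34019, 1.61667, -0.0971)–(0, 2.17183, -0.0971)  len=1.4506
  (v7,v10,v8) [++-] → (-0.416654, 1.28239, -0.0971)–(0, 1.455, -0.0971)  len=0.4510
  (v8,v10,v11) [-+-] → (-0.416654, 1.28239, -0.0971)–(-1.0288, 1.0288, -0.0971)  len=0.6626
  (v8,v11,v6) [--+] → (-0.195492, 2.09085, -0.0971)–(0, 2.17183, -0.0971)  len=0.2116
  (v6,v11,v9) [+-+] → (-0.195492, 2.09085, -0.0971)–(-1.53569, 1.53569, -0.0971)  len=1.4506
  (v10,v13,v11) [++-] → (-1.20141, 0.612146, -0.0971)–(-1.0288, 1.0288, -0.0971)  len=0.4510
  (v11,v13,v14) [-+-] → (-1.20141, 0.612146, -0.0971)–(-1.455, 0, -0.0971)  len=0.6626
  (v11,v14,v9) [--+] → (-1.61667, 1.34019, -0.0971)–(-1.53569, 1.53569, -0.0971)  len=0.2116
  (v9,v14,v12) [+-+] → (-1.61667, 1.34019, -0.0971)–(-2.17183, 0, -0.0971)  len=1.4506
  (v13,v16,v14) [++-] → (-1.28239, -0.416654, -0.0971)–(-1.455, 0, -0.0971)  len=0.4510
  (v14,v16,v17) [-+-] → (-1.28239, -0.416654, -0.0971)–(-1.0288, -1.0288, -0.0971)  len=0.6626
  (v14,v17,v12) [--+] → (-2.09085, -0.195492, -0.0971)–(-2.17183, 0, -0.0971)  len=0.2116
  (v12,v17,v15) [+-+] → (-2.09085, -0.195492, -0.0971)–(-1.53569, -1.53569, -0.0971)  len=1.4506
  (v16,v19,v17) [++-] → (-0.612146, -1.20141, -0.0971)–(-1.0288, -1.0288, -0.0971)  len=0.4510
  (v17,v19,v20) [-+-] → (-0.612146, -1.20141, -0.0971)–(0, -1.455, -0.0971)  len=0.6626
  (v17,v20,v15) [--+] → (-1.34019, -1.61667, -0.0971)–(-1.53569, -1.53569, -0.0971)  len=0.2116
  (v15,v20,v18) [+-+] → (-1.34019, -1.61667, -0.0971)–(0, -2.17183, -0.0971)  len=1.4506
  (v19,v22,v20) [++-] → (0.416654, -1.28239, -0.0971)–(0, -1.455, -0.0971)  len=0.4510
  (v20,v22,v23) [-+-] → (0.416654, -1.28239, -0.0971)–(1.0288, -1.0288, -0.0971)  len=0.6626
  (v20,v23,v18) [--+] → (0.195492, -2.09085, -0.0971)–(0, -2.17183, -0.0971)  len=0.2116
  (v18,v23,v21) [+-+] → (0.195492, -2.09085, -0.0971)–(1.53569, -1.53569, -0.0971)  len=1.4506
  (v22,v1,v23) [++-] → (1.20141, -0.612146, -0.0971)–(1.0288, -1.0288, -0.0971)  len=0.4510
  (v23,v1,v2) [-+-] → (1.20141, -0.612146, -0.0971)–(1.455, 0, -0.0971)  len=0.6626
  (v23,v2,v21) [--+] → (1.61667, -1.34019, -0.0971)–(1.53569, -1.53569, -0.0971)  len=0.2116
  (v21,v2,v0) [+-+] → (1.61667, -1.34019, -0.0971)–(2.17183, 0, -0.0971)  len=1.4506

Chained into 2 loop(s):
  loop 1: 16 segments, perimeter = 8.9087
  loop 2: 16 segments, perimeter = 13.2979
Total perimeter = 22.207

loops=2 perimeter=22.207


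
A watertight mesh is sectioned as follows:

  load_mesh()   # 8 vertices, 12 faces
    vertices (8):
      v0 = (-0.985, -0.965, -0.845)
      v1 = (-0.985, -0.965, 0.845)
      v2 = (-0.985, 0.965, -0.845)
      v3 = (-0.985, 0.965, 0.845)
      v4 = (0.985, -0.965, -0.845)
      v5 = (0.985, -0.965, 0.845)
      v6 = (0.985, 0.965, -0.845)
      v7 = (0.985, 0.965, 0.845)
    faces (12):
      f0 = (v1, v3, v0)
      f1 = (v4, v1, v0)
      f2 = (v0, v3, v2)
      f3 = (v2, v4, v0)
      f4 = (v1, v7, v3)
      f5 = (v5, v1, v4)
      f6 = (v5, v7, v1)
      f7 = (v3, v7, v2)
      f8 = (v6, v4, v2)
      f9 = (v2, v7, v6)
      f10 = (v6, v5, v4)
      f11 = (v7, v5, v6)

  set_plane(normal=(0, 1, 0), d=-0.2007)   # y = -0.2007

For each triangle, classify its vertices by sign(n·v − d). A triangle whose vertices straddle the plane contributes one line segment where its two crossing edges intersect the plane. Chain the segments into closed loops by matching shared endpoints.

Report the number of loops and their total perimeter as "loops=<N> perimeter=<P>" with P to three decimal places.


loops=1 perimeter=7.320

Straddling triangles (8 of 12):
  (v1,v3,v0) [-+-] → (-0.985, -0.2007, 0.845)–(-0.985, -0.2007, -0.175742)  len=1.0207
  (v0,v3,v2) [-++] → (-0.985, -0.2007, -0.175742)–(-0.985, -0.2007, -0.845)  len=0.6693
  (v2,v4,v0) [+--] → (0.20486, -0.2007, -0.845)–(-0.985, -0.2007, -0.845)  len=1.1899
  (v1,v7,v3) [-++] → (-0.20486, -0.2007, 0.845)–(-0.985, -0.2007, 0.845)  len=0.7801
  (v5,v7,v1) [-+-] → (0.985, -0.2007, 0.845)–(-0.20486, -0.2007, 0.845)  len=1.1899
  (v6,v4,v2) [+-+] → (0.985, -0.2007, -0.845)–(0.20486, -0.2007, -0.845)  len=0.7801
  (v6,v5,v4) [+--] → (0.985, -0.2007, 0.175742)–(0.985, -0.2007, -0.845)  len=1.0207
  (v7,v5,v6) [+-+] → (0.985, -0.2007, 0.845)–(0.985, -0.2007, 0.175742)  len=0.6693

Chained into 1 loop(s):
  loop 1: 8 segments, perimeter = 7.3200
Total perimeter = 7.320


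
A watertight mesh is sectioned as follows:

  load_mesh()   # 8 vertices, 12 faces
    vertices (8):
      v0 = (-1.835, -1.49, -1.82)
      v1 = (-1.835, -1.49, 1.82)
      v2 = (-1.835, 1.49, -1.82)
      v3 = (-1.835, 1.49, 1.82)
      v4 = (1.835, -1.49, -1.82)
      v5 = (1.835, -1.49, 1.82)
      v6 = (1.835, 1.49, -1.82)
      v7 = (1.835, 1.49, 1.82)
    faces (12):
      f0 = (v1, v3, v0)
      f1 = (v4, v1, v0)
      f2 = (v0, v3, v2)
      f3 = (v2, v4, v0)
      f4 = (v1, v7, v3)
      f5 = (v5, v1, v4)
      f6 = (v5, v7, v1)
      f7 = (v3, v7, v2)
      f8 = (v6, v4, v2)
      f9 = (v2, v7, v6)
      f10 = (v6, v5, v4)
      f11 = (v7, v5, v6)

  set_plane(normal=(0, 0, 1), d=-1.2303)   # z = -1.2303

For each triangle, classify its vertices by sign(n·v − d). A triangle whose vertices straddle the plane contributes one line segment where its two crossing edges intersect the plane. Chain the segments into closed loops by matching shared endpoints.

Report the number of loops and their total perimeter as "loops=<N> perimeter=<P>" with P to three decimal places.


Straddling triangles (8 of 12):
  (v1,v3,v0) [++-] → (-1.835, -1.00722, -1.2303)–(-1.835, -1.49, -1.2303)  len=0.4828
  (v4,v1,v0) [-+-] → (1.24044, -1.49, -1.2303)–(-1.835, -1.49, -1.2303)  len=3.0754
  (v0,v3,v2) [-+-] → (-1.835, -1.00722, -1.2303)–(-1.835, 1.49, -1.2303)  len=2.4972
  (v5,v1,v4) [++-] → (1.24044, -1.49, -1.2303)–(1.835, -1.49, -1.2303)  len=0.5946
  (v3,v7,v2) [++-] → (-1.24044, 1.49, -1.2303)–(-1.835, 1.49, -1.2303)  len=0.5946
  (v2,v7,v6) [-+-] → (-1.24044, 1.49, -1.2303)–(1.835, 1.49, -1.2303)  len=3.0754
  (v6,v5,v4) [-+-] → (1.835, 1.00722, -1.2303)–(1.835, -1.49, -1.2303)  len=2.4972
  (v7,v5,v6) [++-] → (1.835, 1.00722, -1.2303)–(1.835, 1.49, -1.2303)  len=0.4828

Chained into 1 loop(s):
  loop 1: 8 segments, perimeter = 13.3000
Total perimeter = 13.300

loops=1 perimeter=13.300


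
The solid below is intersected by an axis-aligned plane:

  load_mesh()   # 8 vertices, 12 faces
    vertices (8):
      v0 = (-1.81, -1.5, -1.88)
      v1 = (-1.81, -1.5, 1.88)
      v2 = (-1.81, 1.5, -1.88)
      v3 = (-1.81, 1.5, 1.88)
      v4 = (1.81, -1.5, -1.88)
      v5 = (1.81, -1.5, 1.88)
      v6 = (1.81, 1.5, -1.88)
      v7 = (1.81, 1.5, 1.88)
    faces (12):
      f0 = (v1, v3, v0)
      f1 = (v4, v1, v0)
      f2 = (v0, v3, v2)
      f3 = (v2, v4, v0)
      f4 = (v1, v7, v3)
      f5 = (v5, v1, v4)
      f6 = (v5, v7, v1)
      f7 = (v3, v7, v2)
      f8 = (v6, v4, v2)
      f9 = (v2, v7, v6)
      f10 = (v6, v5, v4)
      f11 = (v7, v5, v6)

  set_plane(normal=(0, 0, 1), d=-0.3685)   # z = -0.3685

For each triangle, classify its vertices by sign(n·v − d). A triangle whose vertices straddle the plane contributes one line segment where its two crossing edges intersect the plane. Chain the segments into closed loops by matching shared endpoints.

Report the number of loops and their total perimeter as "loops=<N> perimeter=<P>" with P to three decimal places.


Straddling triangles (8 of 12):
  (v1,v3,v0) [++-] → (-1.81, -0.294016, -0.3685)–(-1.81, -1.5, -0.3685)  len=1.2060
  (v4,v1,v0) [-+-] → (0.354779, -1.5, -0.3685)–(-1.81, -1.5, -0.3685)  len=2.1648
  (v0,v3,v2) [-+-] → (-1.81, -0.294016, -0.3685)–(-1.81, 1.5, -0.3685)  len=1.7940
  (v5,v1,v4) [++-] → (0.354779, -1.5, -0.3685)–(1.81, -1.5, -0.3685)  len=1.4552
  (v3,v7,v2) [++-] → (-0.354779, 1.5, -0.3685)–(-1.81, 1.5, -0.3685)  len=1.4552
  (v2,v7,v6) [-+-] → (-0.354779, 1.5, -0.3685)–(1.81, 1.5, -0.3685)  len=2.1648
  (v6,v5,v4) [-+-] → (1.81, 0.294016, -0.3685)–(1.81, -1.5, -0.3685)  len=1.7940
  (v7,v5,v6) [++-] → (1.81, 0.294016, -0.3685)–(1.81, 1.5, -0.3685)  len=1.2060

Chained into 1 loop(s):
  loop 1: 8 segments, perimeter = 13.2400
Total perimeter = 13.240

loops=1 perimeter=13.240


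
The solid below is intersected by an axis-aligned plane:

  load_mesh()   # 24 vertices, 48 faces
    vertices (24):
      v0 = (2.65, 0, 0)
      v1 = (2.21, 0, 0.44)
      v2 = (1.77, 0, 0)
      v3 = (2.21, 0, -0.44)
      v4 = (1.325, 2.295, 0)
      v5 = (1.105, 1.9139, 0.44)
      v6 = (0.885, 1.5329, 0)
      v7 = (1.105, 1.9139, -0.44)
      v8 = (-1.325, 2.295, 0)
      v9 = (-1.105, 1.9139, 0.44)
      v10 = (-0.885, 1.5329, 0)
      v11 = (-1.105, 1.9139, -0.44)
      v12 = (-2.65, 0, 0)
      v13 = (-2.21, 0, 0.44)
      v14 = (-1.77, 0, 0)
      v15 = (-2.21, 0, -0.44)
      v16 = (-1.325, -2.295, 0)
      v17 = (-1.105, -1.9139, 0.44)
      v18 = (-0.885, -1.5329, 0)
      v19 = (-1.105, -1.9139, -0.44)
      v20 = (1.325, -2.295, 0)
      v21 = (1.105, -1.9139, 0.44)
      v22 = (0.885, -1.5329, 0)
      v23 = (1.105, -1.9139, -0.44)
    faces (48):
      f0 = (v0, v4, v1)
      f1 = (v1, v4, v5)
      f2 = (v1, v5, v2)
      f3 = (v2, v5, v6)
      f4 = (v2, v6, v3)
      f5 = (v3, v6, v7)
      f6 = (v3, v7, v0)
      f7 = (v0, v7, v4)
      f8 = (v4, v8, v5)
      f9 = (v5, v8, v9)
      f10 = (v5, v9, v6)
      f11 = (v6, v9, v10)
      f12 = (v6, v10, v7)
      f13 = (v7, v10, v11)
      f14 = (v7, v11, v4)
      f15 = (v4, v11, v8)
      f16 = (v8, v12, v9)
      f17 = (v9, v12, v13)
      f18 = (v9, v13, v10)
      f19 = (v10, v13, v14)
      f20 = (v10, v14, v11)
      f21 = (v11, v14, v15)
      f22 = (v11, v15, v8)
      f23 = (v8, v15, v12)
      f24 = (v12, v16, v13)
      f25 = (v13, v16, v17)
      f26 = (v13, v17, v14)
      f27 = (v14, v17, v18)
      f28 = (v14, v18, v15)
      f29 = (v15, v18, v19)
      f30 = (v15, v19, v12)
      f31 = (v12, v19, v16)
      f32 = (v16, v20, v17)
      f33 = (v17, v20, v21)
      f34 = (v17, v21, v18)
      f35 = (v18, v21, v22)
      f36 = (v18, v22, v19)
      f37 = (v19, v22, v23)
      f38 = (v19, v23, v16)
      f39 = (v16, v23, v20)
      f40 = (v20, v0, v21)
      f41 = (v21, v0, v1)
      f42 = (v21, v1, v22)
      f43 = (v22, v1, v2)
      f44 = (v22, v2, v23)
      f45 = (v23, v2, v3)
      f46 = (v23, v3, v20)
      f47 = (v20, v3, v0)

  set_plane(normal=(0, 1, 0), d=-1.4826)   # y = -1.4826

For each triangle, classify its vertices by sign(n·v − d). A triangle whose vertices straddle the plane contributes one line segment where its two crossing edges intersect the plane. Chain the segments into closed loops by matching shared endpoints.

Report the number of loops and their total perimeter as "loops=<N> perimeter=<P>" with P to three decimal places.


loops=2 perimeter=4.978

Straddling triangles (16 of 48):
  (v12,v16,v13) [+-+] → (-1.79403, -1.4826, 0)–(-1.63828, -1.4826, 0.155754)  len=0.2203
  (v13,v16,v17) [+--] → (-1.63828, -1.4826, 0.155754)–(-1.35401, -1.4826, 0.44)  len=0.4020
  (v13,v17,v14) [+-+] → (-1.35401, -1.4826, 0.44)–(-1.25486, -1.4826, 0.340845)  len=0.1402
  (v14,v17,v18) [+--] → (-1.25486, -1.4826, 0.340845)–(-0.91404, -1.4826, 0)  len=0.4820
  (v14,v18,v15) [+-+] → (-0.91404, -1.4826, 0)–(-0.928478, -1.4826, -0.014438)  len=0.0204
  (v15,v18,v19) [+--] → (-0.928478, -1.4826, -0.014438)–(-1.35401, -1.4826, -0.44)  len=0.6018
  (v15,v19,v12) [+-+] → (-1.35401, -1.4826, -0.44)–(-1.45317, -1.4826, -0.340845)  len=0.1402
  (v12,v19,v16) [+--] → (-1.45317, -1.4826, -0.340845)–(-1.79403, -1.4826, 0)  len=0.4820
  (v20,v0,v21) [-+-] → (1.79403, -1.4826, 0)–(1.45317, -1.4826, 0.340845)  len=0.4820
  (v21,v0,v1) [-++] → (1.45317, -1.4826, 0.340845)–(1.35401, -1.4826, 0.44)  len=0.1402
  (v21,v1,v22) [-+-] → (1.35401, -1.4826, 0.44)–(0.928478, -1.4826, 0.014438)  len=0.6018
  (v22,v1,v2) [-++] → (0.928478, -1.4826, 0.014438)–(0.91404, -1.4826, 0)  len=0.0204
  (v22,v2,v23) [-+-] → (0.91404, -1.4826, 0)–(1.25486, -1.4826, -0.340845)  len=0.4820
  (v23,v2,v3) [-++] → (1.25486, -1.4826, -0.340845)–(1.35401, -1.4826, -0.44)  len=0.1402
  (v23,v3,v20) [-+-] → (1.35401, -1.4826, -0.44)–(1.63828, -1.4826, -0.155754)  len=0.4020
  (v20,v3,v0) [-++] → (1.63828, -1.4826, -0.155754)–(1.79403, -1.4826, 0)  len=0.2203

Chained into 2 loop(s):
  loop 1: 8 segments, perimeter = 2.4890
  loop 2: 8 segments, perimeter = 2.4890
Total perimeter = 4.978


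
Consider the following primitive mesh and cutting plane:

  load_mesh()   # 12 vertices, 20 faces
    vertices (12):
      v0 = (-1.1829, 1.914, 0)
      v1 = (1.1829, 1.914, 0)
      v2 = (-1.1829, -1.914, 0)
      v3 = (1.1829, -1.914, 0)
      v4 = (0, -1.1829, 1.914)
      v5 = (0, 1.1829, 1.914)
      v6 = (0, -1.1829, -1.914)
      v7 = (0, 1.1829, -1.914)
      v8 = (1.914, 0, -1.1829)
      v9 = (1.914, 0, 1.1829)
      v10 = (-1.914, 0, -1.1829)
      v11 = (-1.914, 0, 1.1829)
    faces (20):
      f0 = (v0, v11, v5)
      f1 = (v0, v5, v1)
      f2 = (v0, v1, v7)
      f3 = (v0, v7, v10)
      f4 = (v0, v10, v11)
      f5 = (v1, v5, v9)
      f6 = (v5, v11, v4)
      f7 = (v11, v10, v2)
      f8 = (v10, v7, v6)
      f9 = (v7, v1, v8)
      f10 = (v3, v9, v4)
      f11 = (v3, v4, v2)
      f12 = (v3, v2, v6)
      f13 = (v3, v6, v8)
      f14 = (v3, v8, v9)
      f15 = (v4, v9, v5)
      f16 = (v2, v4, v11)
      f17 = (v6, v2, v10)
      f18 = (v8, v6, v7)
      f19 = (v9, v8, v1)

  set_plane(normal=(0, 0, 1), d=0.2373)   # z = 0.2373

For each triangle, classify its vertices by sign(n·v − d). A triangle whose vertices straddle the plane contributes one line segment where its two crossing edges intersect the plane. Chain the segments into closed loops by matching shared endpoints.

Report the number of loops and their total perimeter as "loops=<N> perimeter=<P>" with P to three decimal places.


Straddling triangles (10 of 20):
  (v0,v11,v5) [-++] → (-1.32957, 1.53003, 0.2373)–(-1.03624, 1.82336, 0.2373)  len=0.4148
  (v0,v5,v1) [-+-] → (-1.03624, 1.82336, 0.2373)–(1.03624, 1.82336, 0.2373)  len=2.0725
  (v0,v10,v11) [--+] → (-1.914, 0, 0.2373)–(-1.32957, 1.53003, 0.2373)  len=1.6379
  (v1,v5,v9) [-++] → (1.03624, 1.82336, 0.2373)–(1.32957, 1.53003, 0.2373)  len=0.4148
  (v11,v10,v2) [+--] → (-1.914, 0, 0.2373)–(-1.32957, -1.53003, 0.2373)  len=1.6379
  (v3,v9,v4) [-++] → (1.32957, -1.53003, 0.2373)–(1.03624, -1.82336, 0.2373)  len=0.4148
  (v3,v4,v2) [-+-] → (1.03624, -1.82336, 0.2373)–(-1.03624, -1.82336, 0.2373)  len=2.0725
  (v3,v8,v9) [--+] → (1.914, 0, 0.2373)–(1.32957, -1.53003, 0.2373)  len=1.6379
  (v2,v4,v11) [-++] → (-1.03624, -1.82336, 0.2373)–(-1.32957, -1.53003, 0.2373)  len=0.4148
  (v9,v8,v1) [+--] → (1.914, 0, 0.2373)–(1.32957, 1.53003, 0.2373)  len=1.6379

Chained into 1 loop(s):
  loop 1: 10 segments, perimeter = 12.3557
Total perimeter = 12.356

loops=1 perimeter=12.356


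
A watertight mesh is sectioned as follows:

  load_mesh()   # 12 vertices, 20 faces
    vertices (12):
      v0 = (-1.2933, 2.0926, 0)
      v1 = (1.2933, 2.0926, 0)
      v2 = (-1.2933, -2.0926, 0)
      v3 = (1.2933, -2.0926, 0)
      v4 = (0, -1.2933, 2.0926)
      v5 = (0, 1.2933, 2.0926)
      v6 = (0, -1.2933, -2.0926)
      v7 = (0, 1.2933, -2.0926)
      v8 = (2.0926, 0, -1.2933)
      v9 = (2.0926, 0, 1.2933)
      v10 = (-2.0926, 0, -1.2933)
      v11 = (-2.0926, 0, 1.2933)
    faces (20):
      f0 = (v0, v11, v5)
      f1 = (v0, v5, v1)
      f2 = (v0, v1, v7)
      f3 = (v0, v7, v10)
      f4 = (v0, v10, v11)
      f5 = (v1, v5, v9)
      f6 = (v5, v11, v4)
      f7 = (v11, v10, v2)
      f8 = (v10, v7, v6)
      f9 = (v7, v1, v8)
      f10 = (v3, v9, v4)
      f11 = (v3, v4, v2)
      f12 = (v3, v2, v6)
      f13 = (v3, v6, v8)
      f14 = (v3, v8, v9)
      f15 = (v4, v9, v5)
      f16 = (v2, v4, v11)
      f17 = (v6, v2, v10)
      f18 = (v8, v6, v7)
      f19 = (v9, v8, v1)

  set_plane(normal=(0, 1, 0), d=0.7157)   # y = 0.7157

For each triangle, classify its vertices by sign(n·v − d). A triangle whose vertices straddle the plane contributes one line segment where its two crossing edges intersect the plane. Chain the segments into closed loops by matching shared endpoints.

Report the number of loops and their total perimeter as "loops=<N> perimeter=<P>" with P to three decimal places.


Straddling triangles (10 of 20):
  (v0,v11,v5) [+-+] → (-1.81923, 0.7157, 0.850972)–(-0.934575, 0.7157, 1.73563)  len=1.2511
  (v0,v7,v10) [++-] → (-0.934575, 0.7157, -1.73563)–(-1.81923, 0.7157, -0.850972)  len=1.2511
  (v0,v10,v11) [+--] → (-1.81923, 0.7157, -0.850972)–(-1.81923, 0.7157, 0.850972)  len=1.7019
  (v1,v5,v9) [++-] → (0.934575, 0.7157, 1.73563)–(1.81923, 0.7157, 0.850972)  len=1.2511
  (v5,v11,v4) [+--] → (-0.934575, 0.7157, 1.73563)–(0, 0.7157, 2.0926)  len=1.0004
  (v10,v7,v6) [-+-] → (-0.934575, 0.7157, -1.73563)–(0, 0.7157, -2.0926)  len=1.0004
  (v7,v1,v8) [++-] → (1.81923, 0.7157, -0.850972)–(0.934575, 0.7157, -1.73563)  len=1.2511
  (v4,v9,v5) [--+] → (0.934575, 0.7157, 1.73563)–(0, 0.7157, 2.0926)  len=1.0004
  (v8,v6,v7) [--+] → (0, 0.7157, -2.0926)–(0.934575, 0.7157, -1.73563)  len=1.0004
  (v9,v8,v1) [--+] → (1.81923, 0.7157, -0.850972)–(1.81923, 0.7157, 0.850972)  len=1.7019

Chained into 1 loop(s):
  loop 1: 10 segments, perimeter = 12.4100
Total perimeter = 12.410

loops=1 perimeter=12.410


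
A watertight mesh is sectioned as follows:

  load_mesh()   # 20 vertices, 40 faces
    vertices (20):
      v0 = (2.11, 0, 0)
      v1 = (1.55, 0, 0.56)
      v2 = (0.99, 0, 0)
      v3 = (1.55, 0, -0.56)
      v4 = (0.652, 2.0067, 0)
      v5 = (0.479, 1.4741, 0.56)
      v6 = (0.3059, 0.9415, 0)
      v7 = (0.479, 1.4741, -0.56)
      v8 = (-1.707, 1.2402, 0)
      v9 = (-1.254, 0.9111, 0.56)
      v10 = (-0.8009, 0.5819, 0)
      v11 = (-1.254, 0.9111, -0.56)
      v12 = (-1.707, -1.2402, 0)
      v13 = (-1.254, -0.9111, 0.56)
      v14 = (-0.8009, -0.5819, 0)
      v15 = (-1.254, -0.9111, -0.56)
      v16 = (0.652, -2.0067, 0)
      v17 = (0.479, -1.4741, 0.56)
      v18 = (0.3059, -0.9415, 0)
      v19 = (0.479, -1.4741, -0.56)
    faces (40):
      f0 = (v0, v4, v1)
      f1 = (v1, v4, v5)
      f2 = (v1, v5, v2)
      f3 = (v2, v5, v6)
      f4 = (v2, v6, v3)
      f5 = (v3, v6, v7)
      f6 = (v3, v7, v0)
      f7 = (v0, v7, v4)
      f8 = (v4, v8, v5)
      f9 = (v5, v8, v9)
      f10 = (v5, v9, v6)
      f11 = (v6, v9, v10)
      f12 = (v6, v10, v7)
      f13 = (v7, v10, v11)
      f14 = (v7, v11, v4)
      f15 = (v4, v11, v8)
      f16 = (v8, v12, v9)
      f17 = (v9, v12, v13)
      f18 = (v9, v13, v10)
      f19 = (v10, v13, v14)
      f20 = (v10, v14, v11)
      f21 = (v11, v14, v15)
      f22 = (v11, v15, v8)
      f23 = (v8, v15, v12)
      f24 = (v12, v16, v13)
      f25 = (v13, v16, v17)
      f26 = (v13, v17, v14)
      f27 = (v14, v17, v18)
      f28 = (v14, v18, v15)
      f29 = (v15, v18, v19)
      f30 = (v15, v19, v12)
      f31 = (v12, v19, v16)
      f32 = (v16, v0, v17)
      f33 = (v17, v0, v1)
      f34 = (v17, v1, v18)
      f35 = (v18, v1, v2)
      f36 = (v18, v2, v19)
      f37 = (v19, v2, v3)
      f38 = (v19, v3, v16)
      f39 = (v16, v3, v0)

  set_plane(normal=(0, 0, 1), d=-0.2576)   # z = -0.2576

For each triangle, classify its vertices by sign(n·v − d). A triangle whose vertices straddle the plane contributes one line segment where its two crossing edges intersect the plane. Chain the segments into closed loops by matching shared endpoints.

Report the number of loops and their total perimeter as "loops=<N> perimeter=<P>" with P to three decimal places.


loops=2 perimeter=18.221

Straddling triangles (20 of 40):
  (v2,v6,v3) [++-] → (0.878186, 0.50841, -0.2576)–(1.2476, 0, -0.2576)  len=0.6284
  (v3,v6,v7) [-+-] → (0.878186, 0.50841, -0.2576)–(0.385526, 1.1865, -0.2576)  len=0.8382
  (v3,v7,v0) [--+] → (1.35974, 0.678086, -0.2576)–(1.8524, 0, -0.2576)  len=0.8382
  (v0,v7,v4) [+-+] → (1.35974, 0.678086, -0.2576)–(0.57242, 1.7617, -0.2576)  len=1.3394
  (v6,v10,v7) [++-] → (-0.212146, 0.992312, -0.2576)–(0.385526, 1.1865, -0.2576)  len=0.6284
  (v7,v10,v11) [-+-] → (-0.212146, 0.992312, -0.2576)–(-1.00933, 0.733332, -0.2576)  len=0.8382
  (v7,v11,v4) [--+] → (-0.22476, 1.50272, -0.2576)–(0.57242, 1.7617, -0.2576)  len=0.8382
  (v4,v11,v8) [+-+] → (-0.22476, 1.50272, -0.2576)–(-1.49862, 1.08881, -0.2576)  len=1.3394
  (v10,v14,v11) [++-] → (-1.00933, 0.10488, -0.2576)–(-1.00933, 0.733332, -0.2576)  len=0.6285
  (v11,v14,v15) [-+-] → (-1.00933, 0.10488, -0.2576)–(-1.00933, -0.733332, -0.2576)  len=0.8382
  (v11,v15,v8) [--+] → (-1.49862, 0.250602, -0.2576)–(-1.49862, 1.08881, -0.2576)  len=0.8382
  (v8,v15,v12) [+-+] → (-1.49862, 0.250602, -0.2576)–(-1.49862, -1.08881, -0.2576)  len=1.3394
  (v14,v18,v15) [++-] → (-0.411654, -0.927516, -0.2576)–(-1.00933, -0.733332, -0.2576)  len=0.6284
  (v15,v18,v19) [-+-] → (-0.411654, -0.927516, -0.2576)–(0.385526, -1.1865, -0.2576)  len=0.8382
  (v15,v19,v12) [--+] → (-0.70144, -1.34779, -0.2576)–(-1.49862, -1.08881, -0.2576)  len=0.8382
  (v12,v19,v16) [+-+] → (-0.70144, -1.34779, -0.2576)–(0.57242, -1.7617, -0.2576)  len=1.3394
  (v18,v2,v19) [++-] → (0.75494, -0.678086, -0.2576)–(0.385526, -1.1865, -0.2576)  len=0.6284
  (v19,v2,v3) [-+-] → (0.75494, -0.678086, -0.2576)–(1.2476, 0, -0.2576)  len=0.8382
  (v19,v3,v16) [--+] → (1.06508, -1.08362, -0.2576)–(0.57242, -1.7617, -0.2576)  len=0.8382
  (v16,v3,v0) [+-+] → (1.06508, -1.08362, -0.2576)–(1.8524, 0, -0.2576)  len=1.3394

Chained into 2 loop(s):
  loop 1: 10 segments, perimeter = 7.3331
  loop 2: 10 segments, perimeter = 10.8881
Total perimeter = 18.221
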